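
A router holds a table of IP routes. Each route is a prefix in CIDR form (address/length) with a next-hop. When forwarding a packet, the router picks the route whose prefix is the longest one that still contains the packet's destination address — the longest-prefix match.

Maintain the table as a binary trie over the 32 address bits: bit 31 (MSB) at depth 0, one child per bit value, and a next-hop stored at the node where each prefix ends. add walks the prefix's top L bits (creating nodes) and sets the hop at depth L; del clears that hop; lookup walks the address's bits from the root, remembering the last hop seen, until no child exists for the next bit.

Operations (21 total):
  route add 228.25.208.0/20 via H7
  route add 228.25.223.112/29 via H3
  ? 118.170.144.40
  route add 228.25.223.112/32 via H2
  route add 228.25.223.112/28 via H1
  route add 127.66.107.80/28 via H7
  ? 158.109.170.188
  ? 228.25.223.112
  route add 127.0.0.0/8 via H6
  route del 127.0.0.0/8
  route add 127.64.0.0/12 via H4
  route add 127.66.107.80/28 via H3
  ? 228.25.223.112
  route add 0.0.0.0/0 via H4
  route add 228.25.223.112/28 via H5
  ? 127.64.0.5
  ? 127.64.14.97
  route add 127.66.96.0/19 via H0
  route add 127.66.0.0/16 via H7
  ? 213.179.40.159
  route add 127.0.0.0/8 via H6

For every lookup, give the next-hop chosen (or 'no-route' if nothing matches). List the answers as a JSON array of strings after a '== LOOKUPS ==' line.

Trace:
  + 228.25.208.0/20 (H7) depth=20
  + 228.25.223.112/29 (H3) depth=29
  ? 118.170.144.40  path d0:-  best=no-route
  + 228.25.223.112/32 (H2) depth=32
  + 228.25.223.112/28 (H1) depth=28
  + 127.66.107.80/28 (H7) depth=28
  ? 158.109.170.188  path d0:-→d1:-  best=no-route
  ? 228.25.223.112  path d0:-→d1:-→d2:-→d3:-→d4:-→d5:-→d6:-→d7:-→d8:-→d9:-→d10:-→d11:-→d12:-→d13:-→d14:-→d15:-→d16:-→d17:-→d18:-→d19:-→d20:H7→d21:-→d22:-→d23:-→d24:-→d25:-→d26:-→d27:-→d28:H1→d29:H3→d30:-→d31:-→d32:H2  best=H2
  + 127.0.0.0/8 (H6) depth=8
  - 127.0.0.0/8 clear@8
  + 127.64.0.0/12 (H4) depth=12
  + 127.66.107.80/28 (H3) depth=28
  ? 228.25.223.112  path d0:-→d1:-→d2:-→d3:-→d4:-→d5:-→d6:-→d7:-→d8:-→d9:-→d10:-→d11:-→d12:-→d13:-→d14:-→d15:-→d16:-→d17:-→d18:-→d19:-→d20:H7→d21:-→d22:-→d23:-→d24:-→d25:-→d26:-→d27:-→d28:H1→d29:H3→d30:-→d31:-→d32:H2  best=H2
  + 0.0.0.0/0 (H4) depth=0
  + 228.25.223.112/28 (H5) depth=28
  ? 127.64.0.5  path d0:H4→d1:-→d2:-→d3:-→d4:-→d5:-→d6:-→d7:-→d8:-→d9:-→d10:-→d11:-→d12:H4→d13:-→d14:-  best=H4
  ? 127.64.14.97  path d0:H4→d1:-→d2:-→d3:-→d4:-→d5:-→d6:-→d7:-→d8:-→d9:-→d10:-→d11:-→d12:H4→d13:-→d14:-  best=H4
  + 127.66.96.0/19 (H0) depth=19
  + 127.66.0.0/16 (H7) depth=16
  ? 213.179.40.159  path d0:H4→d1:-→d2:-  best=H4
  + 127.0.0.0/8 (H6) depth=8

== LOOKUPS ==
["no-route","no-route","H2","H2","H4","H4","H4"]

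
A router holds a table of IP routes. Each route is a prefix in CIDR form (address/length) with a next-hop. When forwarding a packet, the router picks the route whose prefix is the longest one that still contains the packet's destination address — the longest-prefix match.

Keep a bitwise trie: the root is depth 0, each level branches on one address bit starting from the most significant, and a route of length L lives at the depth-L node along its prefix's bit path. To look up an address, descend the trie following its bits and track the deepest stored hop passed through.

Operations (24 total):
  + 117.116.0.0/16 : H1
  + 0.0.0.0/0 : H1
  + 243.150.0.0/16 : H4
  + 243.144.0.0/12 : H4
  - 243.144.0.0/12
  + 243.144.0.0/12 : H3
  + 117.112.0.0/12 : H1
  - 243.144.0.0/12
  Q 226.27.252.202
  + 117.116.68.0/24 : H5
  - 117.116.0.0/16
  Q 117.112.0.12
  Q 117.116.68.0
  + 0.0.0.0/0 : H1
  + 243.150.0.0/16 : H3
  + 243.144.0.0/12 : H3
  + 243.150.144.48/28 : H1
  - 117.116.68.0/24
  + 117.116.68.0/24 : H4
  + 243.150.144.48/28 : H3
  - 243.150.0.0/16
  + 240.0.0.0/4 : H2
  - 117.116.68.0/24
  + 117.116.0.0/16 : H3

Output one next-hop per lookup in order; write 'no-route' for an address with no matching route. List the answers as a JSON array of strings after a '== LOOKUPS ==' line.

Process each operation:
  add 117.116.0.0/16 -> H1 at depth 16
  add 0.0.0.0/0 -> H1 at depth 0
  add 243.150.0.0/16 -> H4 at depth 16
  add 243.144.0.0/12 -> H4 at depth 12
  del 243.144.0.0/12 (clear depth 12)
  add 243.144.0.0/12 -> H3 at depth 12
  add 117.112.0.0/12 -> H1 at depth 12
  del 243.144.0.0/12 (clear depth 12)
  Q 226.27.252.202: descend 111 ; hops seen [H1] ; pick H1
  add 117.116.68.0/24 -> H5 at depth 24
  del 117.116.0.0/16 (clear depth 16)
  Q 117.112.0.12: descend 0111010101110 ; hops seen [H1,H1] ; pick H1
  Q 117.116.68.0: descend 011101010111010001000100 ; hops seen [H1,H1,H5] ; pick H5
  add 0.0.0.0/0 -> H1 at depth 0
  add 243.150.0.0/16 -> H3 at depth 16
  add 243.144.0.0/12 -> H3 at depth 12
  add 243.150.144.48/28 -> H1 at depth 28
  del 117.116.68.0/24 (clear depth 24)
  add 117.116.68.0/24 -> H4 at depth 24
  add 243.150.144.48/28 -> H3 at depth 28
  del 243.150.0.0/16 (clear depth 16)
  add 240.0.0.0/4 -> H2 at depth 4
  del 117.116.68.0/24 (clear depth 24)
  add 117.116.0.0/16 -> H3 at depth 16

== LOOKUPS ==
["H1","H1","H5"]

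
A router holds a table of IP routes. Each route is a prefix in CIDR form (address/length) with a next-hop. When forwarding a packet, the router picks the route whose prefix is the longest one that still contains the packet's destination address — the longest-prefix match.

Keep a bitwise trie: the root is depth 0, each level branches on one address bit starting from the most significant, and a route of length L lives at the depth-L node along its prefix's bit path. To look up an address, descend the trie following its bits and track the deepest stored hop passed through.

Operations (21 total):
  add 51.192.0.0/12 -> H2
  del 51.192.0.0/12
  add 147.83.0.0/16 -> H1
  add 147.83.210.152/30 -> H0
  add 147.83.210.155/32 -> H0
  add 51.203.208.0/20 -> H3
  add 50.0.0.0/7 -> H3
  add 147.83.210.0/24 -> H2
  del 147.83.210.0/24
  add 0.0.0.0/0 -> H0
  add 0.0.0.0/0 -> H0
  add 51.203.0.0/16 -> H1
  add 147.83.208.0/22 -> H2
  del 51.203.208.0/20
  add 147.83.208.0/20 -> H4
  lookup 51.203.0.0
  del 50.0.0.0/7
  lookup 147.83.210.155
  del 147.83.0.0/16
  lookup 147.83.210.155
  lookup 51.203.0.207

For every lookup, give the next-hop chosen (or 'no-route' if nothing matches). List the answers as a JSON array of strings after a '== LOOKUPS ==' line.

Apply in order:
  add 51.192.0.0/12 -> H2 at depth 12
  - 51.192.0.0/12 clear@12
  add 147.83.0.0/16 -> H1 at depth 16
  add 147.83.210.152/30 -> H0 at depth 30
  add 147.83.210.155/32 -> H0 at depth 32
  add 51.203.208.0/20 -> H3 at depth 20
  add 50.0.0.0/7 -> H3 at depth 7
  add 147.83.210.0/24 -> H2 at depth 24
  - 147.83.210.0/24 clear@24
  add 0.0.0.0/0 -> H0 at depth 0
  add 0.0.0.0/0 -> H0 at depth 0
  add 51.203.0.0/16 -> H1 at depth 16
  add 147.83.208.0/22 -> H2 at depth 22
  - 51.203.208.0/20 clear@20
  add 147.83.208.0/20 -> H4 at depth 20
  Q 51.203.0.0: descend 0011001111001011 ; hops seen [H0,H3,H1] ; pick H1
  - 50.0.0.0/7 clear@7
  Q 147.83.210.155: descend 10010011010100111101001010011011 ; hops seen [H0,H1,H4,H2,H0,H0] ; pick H0
  - 147.83.0.0/16 clear@16
  Q 147.83.210.155: descend 10010011010100111101001010011011 ; hops seen [H0,H4,H2,H0,H0] ; pick H0
  Q 51.203.0.207: descend 0011001111001011 ; hops seen [H0,H1] ; pick H1

== LOOKUPS ==
["H1","H0","H0","H1"]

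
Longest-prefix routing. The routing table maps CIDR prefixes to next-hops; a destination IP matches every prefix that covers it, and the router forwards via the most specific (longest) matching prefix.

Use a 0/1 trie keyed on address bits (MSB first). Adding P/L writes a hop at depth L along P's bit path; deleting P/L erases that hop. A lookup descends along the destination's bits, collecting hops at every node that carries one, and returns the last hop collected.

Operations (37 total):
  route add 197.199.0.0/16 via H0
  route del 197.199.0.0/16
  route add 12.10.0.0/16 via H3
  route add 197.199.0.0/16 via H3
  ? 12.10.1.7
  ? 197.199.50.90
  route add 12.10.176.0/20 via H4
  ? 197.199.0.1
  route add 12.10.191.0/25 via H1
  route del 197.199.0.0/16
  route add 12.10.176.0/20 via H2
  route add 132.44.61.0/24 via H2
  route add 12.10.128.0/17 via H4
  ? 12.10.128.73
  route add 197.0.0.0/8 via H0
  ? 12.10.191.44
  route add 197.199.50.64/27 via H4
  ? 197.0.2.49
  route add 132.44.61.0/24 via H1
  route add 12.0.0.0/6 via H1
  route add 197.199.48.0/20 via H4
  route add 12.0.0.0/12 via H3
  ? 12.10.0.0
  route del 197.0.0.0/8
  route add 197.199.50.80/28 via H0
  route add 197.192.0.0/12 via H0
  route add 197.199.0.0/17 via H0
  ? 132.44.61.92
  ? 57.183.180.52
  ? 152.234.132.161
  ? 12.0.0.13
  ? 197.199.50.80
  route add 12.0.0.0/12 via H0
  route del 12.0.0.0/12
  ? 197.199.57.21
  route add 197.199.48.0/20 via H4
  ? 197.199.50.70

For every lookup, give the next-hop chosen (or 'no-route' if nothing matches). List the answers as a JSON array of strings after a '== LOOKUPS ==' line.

Process each operation:
  + 197.199.0.0/16 (H0) depth=16
  - 197.199.0.0/16 clear@16
  + 12.10.0.0/16 (H3) depth=16
  + 197.199.0.0/16 (H3) depth=16
  Q 12.10.1.7: descend 0000110000001010 ; hops seen [H3] ; pick H3
  Q 197.199.50.90: descend 1100010111000111 ; hops seen [H3] ; pick H3
  + 12.10.176.0/20 (H4) depth=20
  Q 197.199.0.1: descend 1100010111000111 ; hops seen [H3] ; pick H3
  + 12.10.191.0/25 (H1) depth=25
  - 197.199.0.0/16 clear@16
  + 12.10.176.0/20 (H2) depth=20
  + 132.44.61.0/24 (H2) depth=24
  + 12.10.128.0/17 (H4) depth=17
  Q 12.10.128.73: descend 000011000000101010 ; hops seen [H3,H4] ; pick H4
  + 197.0.0.0/8 (H0) depth=8
  Q 12.10.191.44: descend 0000110000001010101111110 ; hops seen [H3,H4,H2,H1] ; pick H1
  + 197.199.50.64/27 (H4) depth=27
  Q 197.0.2.49: descend 11000101 ; hops seen [H0] ; pick H0
  + 132.44.61.0/24 (H1) depth=24
  + 12.0.0.0/6 (H1) depth=6
  + 197.199.48.0/20 (H4) depth=20
  + 12.0.0.0/12 (H3) depth=12
  Q 12.10.0.0: descend 0000110000001010 ; hops seen [H1,H3,H3] ; pick H3
  - 197.0.0.0/8 clear@8
  + 197.199.50.80/28 (H0) depth=28
  + 197.192.0.0/12 (H0) depth=12
  + 197.199.0.0/17 (H0) depth=17
  Q 132.44.61.92: descend 100001000010110000111101 ; hops seen [H1] ; pick H1
  Q 57.183.180.52: descend 00 ; hops seen [∅] ; pick no-route
  Q 152.234.132.161: descend 100 ; hops seen [∅] ; pick no-route
  Q 12.0.0.13: descend 000011000000 ; hops seen [H1,H3] ; pick H3
  Q 197.199.50.80: descend 1100010111000111001100100101 ; hops seen [H0,H0,H4,H4,H0] ; pick H0
  + 12.0.0.0/12 (H0) depth=12
  - 12.0.0.0/12 clear@12
  Q 197.199.57.21: descend 11000101110001110011 ; hops seen [H0,H0,H4] ; pick H4
  + 197.199.48.0/20 (H4) depth=20
  Q 197.199.50.70: descend 110001011100011100110010010 ; hops seen [H0,H0,H4,H4] ; pick H4

== LOOKUPS ==
["H3","H3","H3","H4","H1","H0","H3","H1","no-route","no-route","H3","H0","H4","H4"]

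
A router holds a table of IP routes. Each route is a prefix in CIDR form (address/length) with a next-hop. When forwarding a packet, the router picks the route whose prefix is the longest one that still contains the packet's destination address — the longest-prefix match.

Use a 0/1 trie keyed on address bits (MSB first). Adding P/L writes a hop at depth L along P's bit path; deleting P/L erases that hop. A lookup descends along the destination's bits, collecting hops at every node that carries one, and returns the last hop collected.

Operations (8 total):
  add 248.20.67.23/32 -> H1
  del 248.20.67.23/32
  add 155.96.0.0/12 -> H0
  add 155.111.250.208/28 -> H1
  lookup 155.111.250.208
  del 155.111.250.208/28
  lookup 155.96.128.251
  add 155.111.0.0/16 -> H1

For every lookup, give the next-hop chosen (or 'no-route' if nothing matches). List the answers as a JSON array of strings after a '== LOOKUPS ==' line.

Apply in order:
  + 248.20.67.23/32 (H1) depth=32
  - 248.20.67.23/32 clear@32
  + 155.96.0.0/12 (H0) depth=12
  + 155.111.250.208/28 (H1) depth=28
  lookup 155.111.250.208: bits 1001101101101111111110101101 walk d0:-→d1:-→d2:-→d3:-→d4:-→d5:-→d6:-→d7:-→d8:-→d9:-→d10:-→d11:-→d12:H0→d13:-→d14:-→d15:-→d16:-→d17:-→d18:-→d19:-→d20:-→d21:-→d22:-→d23:-→d24:-→d25:-→d26:-→d27:-→d28:H1 -> H1
  - 155.111.250.208/28 clear@28
  lookup 155.96.128.251: bits 100110110110 walk d0:-→d1:-→d2:-→d3:-→d4:-→d5:-→d6:-→d7:-→d8:-→d9:-→d10:-→d11:-→d12:H0 -> H0
  + 155.111.0.0/16 (H1) depth=16

== LOOKUPS ==
["H1","H0"]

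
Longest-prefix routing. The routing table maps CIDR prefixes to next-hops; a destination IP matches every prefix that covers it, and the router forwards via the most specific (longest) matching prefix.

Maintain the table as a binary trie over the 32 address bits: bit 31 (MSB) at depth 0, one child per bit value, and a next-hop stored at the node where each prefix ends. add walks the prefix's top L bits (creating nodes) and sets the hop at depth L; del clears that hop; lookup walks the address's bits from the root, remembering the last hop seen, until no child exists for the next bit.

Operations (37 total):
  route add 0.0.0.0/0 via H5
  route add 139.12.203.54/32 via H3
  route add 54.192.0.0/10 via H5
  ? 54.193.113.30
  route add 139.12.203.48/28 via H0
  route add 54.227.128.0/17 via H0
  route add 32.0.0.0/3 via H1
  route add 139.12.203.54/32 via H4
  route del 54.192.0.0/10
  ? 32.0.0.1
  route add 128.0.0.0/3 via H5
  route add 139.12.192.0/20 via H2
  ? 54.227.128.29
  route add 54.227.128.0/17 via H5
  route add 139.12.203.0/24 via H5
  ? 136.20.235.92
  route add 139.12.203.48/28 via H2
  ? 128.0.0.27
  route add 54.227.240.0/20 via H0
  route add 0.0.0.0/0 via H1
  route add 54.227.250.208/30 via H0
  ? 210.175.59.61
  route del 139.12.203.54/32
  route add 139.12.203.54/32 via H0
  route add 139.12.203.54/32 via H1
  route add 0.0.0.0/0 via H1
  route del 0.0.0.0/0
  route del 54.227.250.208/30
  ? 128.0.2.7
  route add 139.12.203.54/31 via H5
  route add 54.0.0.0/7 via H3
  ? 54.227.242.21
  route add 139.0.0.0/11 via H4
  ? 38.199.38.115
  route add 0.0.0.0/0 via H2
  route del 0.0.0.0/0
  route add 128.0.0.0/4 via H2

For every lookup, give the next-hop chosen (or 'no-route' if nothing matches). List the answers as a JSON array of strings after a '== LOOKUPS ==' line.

Apply in order:
  + 0.0.0.0/0 (H5) depth=0
  + 139.12.203.54/32 (H3) depth=32
  + 54.192.0.0/10 (H5) depth=10
  lookup 54.193.113.30: bits 0011011011 walk d0:H5→d1:-→d2:-→d3:-→d4:-→d5:-→d6:-→d7:-→d8:-→d9:-→d10:H5 -> H5
  + 139.12.203.48/28 (H0) depth=28
  + 54.227.128.0/17 (H0) depth=17
  + 32.0.0.0/3 (H1) depth=3
  + 139.12.203.54/32 (H4) depth=32
  del 54.192.0.0/10 (clear depth 10)
  lookup 32.0.0.1: bits 001 walk d0:H5→d1:-→d2:-→d3:H1 -> H1
  + 128.0.0.0/3 (H5) depth=3
  + 139.12.192.0/20 (H2) depth=20
  lookup 54.227.128.29: bits 00110110111000111 walk d0:H5→d1:-→d2:-→d3:H1→d4:-→d5:-→d6:-→d7:-→d8:-→d9:-→d10:-→d11:-→d12:-→d13:-→d14:-→d15:-→d16:-→d17:H0 -> H0
  + 54.227.128.0/17 (H5) depth=17
  + 139.12.203.0/24 (H5) depth=24
  lookup 136.20.235.92: bits 100010 walk d0:H5→d1:-→d2:-→d3:H5→d4:-→d5:-→d6:- -> H5
  + 139.12.203.48/28 (H2) depth=28
  lookup 128.0.0.27: bits 1000 walk d0:H5→d1:-→d2:-→d3:H5→d4:- -> H5
  + 54.227.240.0/20 (H0) depth=20
  + 0.0.0.0/0 (H1) depth=0
  + 54.227.250.208/30 (H0) depth=30
  lookup 210.175.59.61: bits 1 walk d0:H1→d1:- -> H1
  del 139.12.203.54/32 (clear depth 32)
  + 139.12.203.54/32 (H0) depth=32
  + 139.12.203.54/32 (H1) depth=32
  + 0.0.0.0/0 (H1) depth=0
  del 0.0.0.0/0 (clear depth 0)
  del 54.227.250.208/30 (clear depth 30)
  lookup 128.0.2.7: bits 1000 walk d0:-→d1:-→d2:-→d3:H5→d4:- -> H5
  + 139.12.203.54/31 (H5) depth=31
  + 54.0.0.0/7 (H3) depth=7
  lookup 54.227.242.21: bits 00110110111000111111 walk d0:-→d1:-→d2:-→d3:H1→d4:-→d5:-→d6:-→d7:H3→d8:-→d9:-→d10:-→d11:-→d12:-→d13:-→d14:-→d15:-→d16:-→d17:H5→d18:-→d19:-→d20:H0 -> H0
  + 139.0.0.0/11 (H4) depth=11
  lookup 38.199.38.115: bits 001 walk d0:-→d1:-→d2:-→d3:H1 -> H1
  + 0.0.0.0/0 (H2) depth=0
  del 0.0.0.0/0 (clear depth 0)
  + 128.0.0.0/4 (H2) depth=4

== LOOKUPS ==
["H5","H1","H0","H5","H5","H1","H5","H0","H1"]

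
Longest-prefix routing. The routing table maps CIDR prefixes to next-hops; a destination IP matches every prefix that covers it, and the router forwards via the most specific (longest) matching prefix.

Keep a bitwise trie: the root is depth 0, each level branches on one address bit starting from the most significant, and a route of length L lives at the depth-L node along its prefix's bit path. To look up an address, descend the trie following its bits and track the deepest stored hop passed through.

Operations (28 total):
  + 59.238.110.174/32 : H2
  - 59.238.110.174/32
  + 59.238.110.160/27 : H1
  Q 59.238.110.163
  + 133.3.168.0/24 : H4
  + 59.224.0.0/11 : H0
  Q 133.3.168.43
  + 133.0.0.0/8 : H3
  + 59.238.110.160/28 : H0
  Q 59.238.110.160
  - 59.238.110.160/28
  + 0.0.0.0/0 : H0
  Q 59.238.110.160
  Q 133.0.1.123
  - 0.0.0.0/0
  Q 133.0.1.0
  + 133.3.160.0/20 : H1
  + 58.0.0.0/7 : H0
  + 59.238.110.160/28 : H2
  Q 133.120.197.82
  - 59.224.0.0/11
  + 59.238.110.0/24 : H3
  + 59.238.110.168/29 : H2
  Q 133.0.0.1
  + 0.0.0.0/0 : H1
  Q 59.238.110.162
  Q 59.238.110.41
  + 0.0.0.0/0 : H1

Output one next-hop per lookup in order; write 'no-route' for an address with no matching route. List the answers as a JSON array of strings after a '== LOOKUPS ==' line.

Process each operation:
  + 59.238.110.174/32 (H2) depth=32
  - 59.238.110.174/32 clear@32
  + 59.238.110.160/27 (H1) depth=27
  lookup 59.238.110.163: bits 0011101111101110011011101010 walk d0:-→d1:-→d2:-→d3:-→d4:-→d5:-→d6:-→d7:-→d8:-→d9:-→d10:-→d11:-→d12:-→d13:-→d14:-→d15:-→d16:-→d17:-→d18:-→d19:-→d20:-→d21:-→d22:-→d23:-→d24:-→d25:-→d26:-→d27:H1→d28:- -> H1
  + 133.3.168.0/24 (H4) depth=24
  + 59.224.0.0/11 (H0) depth=11
  lookup 133.3.168.43: bits 100001010000001110101000 walk d0:-→d1:-→d2:-→d3:-→d4:-→d5:-→d6:-→d7:-→d8:-→d9:-→d10:-→d11:-→d12:-→d13:-→d14:-→d15:-→d16:-→d17:-→d18:-→d19:-→d20:-→d21:-→d22:-→d23:-→d24:H4 -> H4
  + 133.0.0.0/8 (H3) depth=8
  + 59.238.110.160/28 (H0) depth=28
  lookup 59.238.110.160: bits 0011101111101110011011101010 walk d0:-→d1:-→d2:-→d3:-→d4:-→d5:-→d6:-→d7:-→d8:-→d9:-→d10:-→d11:H0→d12:-→d13:-→d14:-→d15:-→d16:-→d17:-→d18:-→d19:-→d20:-→d21:-→d22:-→d23:-→d24:-→d25:-→d26:-→d27:H1→d28:H0 -> H0
  - 59.238.110.160/28 clear@28
  + 0.0.0.0/0 (H0) depth=0
  lookup 59.238.110.160: bits 0011101111101110011011101010 walk d0:H0→d1:-→d2:-→d3:-→d4:-→d5:-→d6:-→d7:-→d8:-→d9:-→d10:-→d11:H0→d12:-→d13:-→d14:-→d15:-→d16:-→d17:-→d18:-→d19:-→d20:-→d21:-→d22:-→d23:-→d24:-→d25:-→d26:-→d27:H1→d28:- -> H1
  lookup 133.0.1.123: bits 10000101000000 walk d0:H0→d1:-→d2:-→d3:-→d4:-→d5:-→d6:-→d7:-→d8:H3→d9:-→d10:-→d11:-→d12:-→d13:-→d14:- -> H3
  - 0.0.0.0/0 clear@0
  lookup 133.0.1.0: bits 10000101000000 walk d0:-→d1:-→d2:-→d3:-→d4:-→d5:-→d6:-→d7:-→d8:H3→d9:-→d10:-→d11:-→d12:-→d13:-→d14:- -> H3
  + 133.3.160.0/20 (H1) depth=20
  + 58.0.0.0/7 (H0) depth=7
  + 59.238.110.160/28 (H2) depth=28
  lookup 133.120.197.82: bits 100001010 walk d0:-→d1:-→d2:-→d3:-→d4:-→d5:-→d6:-→d7:-→d8:H3→d9:- -> H3
  - 59.224.0.0/11 clear@11
  + 59.238.110.0/24 (H3) depth=24
  + 59.238.110.168/29 (H2) depth=29
  lookup 133.0.0.1: bits 10000101000000 walk d0:-→d1:-→d2:-→d3:-→d4:-→d5:-→d6:-→d7:-→d8:H3→d9:-→d10:-→d11:-→d12:-→d13:-→d14:- -> H3
  + 0.0.0.0/0 (H1) depth=0
  lookup 59.238.110.162: bits 0011101111101110011011101010 walk d0:H1→d1:-→d2:-→d3:-→d4:-→d5:-→d6:-→d7:H0→d8:-→d9:-→d10:-→d11:-→d12:-→d13:-→d14:-→d15:-→d16:-→d17:-→d18:-→d19:-→d20:-→d21:-→d22:-→d23:-→d24:H3→d25:-→d26:-→d27:H1→d28:H2 -> H2
  lookup 59.238.110.41: bits 001110111110111001101110 walk d0:H1→d1:-→d2:-→d3:-→d4:-→d5:-→d6:-→d7:H0→d8:-→d9:-→d10:-→d11:-→d12:-→d13:-→d14:-→d15:-→d16:-→d17:-→d18:-→d19:-→d20:-→d21:-→d22:-→d23:-→d24:H3 -> H3
  + 0.0.0.0/0 (H1) depth=0

== LOOKUPS ==
["H1","H4","H0","H1","H3","H3","H3","H3","H2","H3"]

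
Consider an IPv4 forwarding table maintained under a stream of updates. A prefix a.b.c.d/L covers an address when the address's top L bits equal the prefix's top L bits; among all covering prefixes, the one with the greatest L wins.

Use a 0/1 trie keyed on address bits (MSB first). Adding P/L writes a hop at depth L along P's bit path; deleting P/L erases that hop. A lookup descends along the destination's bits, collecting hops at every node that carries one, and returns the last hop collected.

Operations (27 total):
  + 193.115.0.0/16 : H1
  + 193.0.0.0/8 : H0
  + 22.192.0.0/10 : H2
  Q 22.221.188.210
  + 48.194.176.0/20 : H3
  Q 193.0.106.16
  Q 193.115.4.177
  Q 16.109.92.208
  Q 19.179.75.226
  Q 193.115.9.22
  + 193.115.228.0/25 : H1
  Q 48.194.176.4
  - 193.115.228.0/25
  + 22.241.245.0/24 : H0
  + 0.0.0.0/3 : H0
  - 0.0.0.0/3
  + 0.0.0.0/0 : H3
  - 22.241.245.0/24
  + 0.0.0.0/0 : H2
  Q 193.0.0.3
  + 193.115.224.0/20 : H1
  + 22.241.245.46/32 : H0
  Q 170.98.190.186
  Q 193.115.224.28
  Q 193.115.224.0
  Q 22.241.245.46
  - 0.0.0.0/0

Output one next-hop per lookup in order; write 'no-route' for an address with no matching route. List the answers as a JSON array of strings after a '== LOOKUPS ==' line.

Apply in order:
  add 193.115.0.0/16 -> H1 at depth 16
  add 193.0.0.0/8 -> H0 at depth 8
  add 22.192.0.0/10 -> H2 at depth 10
  ? 22.221.188.210  path d0:-→d1:-→d2:-→d3:-→d4:-→d5:-→d6:-→d7:-→d8:-→d9:-→d10:H2  best=H2
  add 48.194.176.0/20 -> H3 at depth 20
  ? 193.0.106.16  path d0:-→d1:-→d2:-→d3:-→d4:-→d5:-→d6:-→d7:-→d8:H0→d9:-  best=H0
  ? 193.115.4.177  path d0:-→d1:-→d2:-→d3:-→d4:-→d5:-→d6:-→d7:-→d8:H0→d9:-→d10:-→d11:-→d12:-→d13:-→d14:-→d15:-→d16:H1  best=H1
  ? 16.109.92.208  path d0:-→d1:-→d2:-→d3:-→d4:-→d5:-  best=no-route
  ? 19.179.75.226  path d0:-→d1:-→d2:-→d3:-→d4:-→d5:-  best=no-route
  ? 193.115.9.22  path d0:-→d1:-→d2:-→d3:-→d4:-→d5:-→d6:-→d7:-→d8:H0→d9:-→d10:-→d11:-→d12:-→d13:-→d14:-→d15:-→d16:H1  best=H1
  add 193.115.228.0/25 -> H1 at depth 25
  ? 48.194.176.4  path d0:-→d1:-→d2:-→d3:-→d4:-→d5:-→d6:-→d7:-→d8:-→d9:-→d10:-→d11:-→d12:-→d13:-→d14:-→d15:-→d16:-→d17:-→d18:-→d19:-→d20:H3  best=H3
  - 193.115.228.0/25 clear@25
  add 22.241.245.0/24 -> H0 at depth 24
  add 0.0.0.0/3 -> H0 at depth 3
  - 0.0.0.0/3 clear@3
  add 0.0.0.0/0 -> H3 at depth 0
  - 22.241.245.0/24 clear@24
  add 0.0.0.0/0 -> H2 at depth 0
  ? 193.0.0.3  path d0:H2→d1:-→d2:-→d3:-→d4:-→d5:-→d6:-→d7:-→d8:H0→d9:-  best=H0
  add 193.115.224.0/20 -> H1 at depth 20
  add 22.241.245.46/32 -> H0 at depth 32
  ? 170.98.190.186  path d0:H2→d1:-  best=H2
  ? 193.115.224.28  path d0:H2→d1:-→d2:-→d3:-→d4:-→d5:-→d6:-→d7:-→d8:H0→d9:-→d10:-→d11:-→d12:-→d13:-→d14:-→d15:-→d16:H1→d17:-→d18:-→d19:-→d20:H1→d21:-  best=H1
  ? 193.115.224.0  path d0:H2→d1:-→d2:-→d3:-→d4:-→d5:-→d6:-→d7:-→d8:H0→d9:-→d10:-→d11:-→d12:-→d13:-→d14:-→d15:-→d16:H1→d17:-→d18:-→d19:-→d20:H1→d21:-  best=H1
  ? 22.241.245.46  path d0:H2→d1:-→d2:-→d3:-→d4:-→d5:-→d6:-→d7:-→d8:-→d9:-→d10:H2→d11:-→d12:-→d13:-→d14:-→d15:-→d16:-→d17:-→d18:-→d19:-→d20:-→d21:-→d22:-→d23:-→d24:-→d25:-→d26:-→d27:-→d28:-→d29:-→d30:-→d31:-→d32:H0  best=H0
  - 0.0.0.0/0 clear@0

== LOOKUPS ==
["H2","H0","H1","no-route","no-route","H1","H3","H0","H2","H1","H1","H0"]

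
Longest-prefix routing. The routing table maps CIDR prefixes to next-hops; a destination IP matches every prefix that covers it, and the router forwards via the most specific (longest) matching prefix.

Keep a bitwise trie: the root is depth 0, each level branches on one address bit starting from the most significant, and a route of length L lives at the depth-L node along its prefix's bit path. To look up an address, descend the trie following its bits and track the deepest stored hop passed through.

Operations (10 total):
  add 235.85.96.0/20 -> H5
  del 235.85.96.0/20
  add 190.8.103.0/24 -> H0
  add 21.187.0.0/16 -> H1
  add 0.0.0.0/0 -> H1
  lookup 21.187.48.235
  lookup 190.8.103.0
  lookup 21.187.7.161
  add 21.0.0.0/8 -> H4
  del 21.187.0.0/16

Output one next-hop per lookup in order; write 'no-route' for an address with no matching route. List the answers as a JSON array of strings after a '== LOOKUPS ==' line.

Trace:
  add 235.85.96.0/20 -> H5 at depth 20
  - 235.85.96.0/20 clear@20
  add 190.8.103.0/24 -> H0 at depth 24
  add 21.187.0.0/16 -> H1 at depth 16
  add 0.0.0.0/0 -> H1 at depth 0
  lookup 21.187.48.235: bits 0001010110111011 walk d0:H1→d1:-→d2:-→d3:-→d4:-→d5:-→d6:-→d7:-→d8:-→d9:-→d10:-→d11:-→d12:-→d13:-→d14:-→d15:-→d16:H1 -> H1
  lookup 190.8.103.0: bits 101111100000100001100111 walk d0:H1→d1:-→d2:-→d3:-→d4:-→d5:-→d6:-→d7:-→d8:-→d9:-→d10:-→d11:-→d12:-→d13:-→d14:-→d15:-→d16:-→d17:-→d18:-→d19:-→d20:-→d21:-→d22:-→d23:-→d24:H0 -> H0
  lookup 21.187.7.161: bits 0001010110111011 walk d0:H1→d1:-→d2:-→d3:-→d4:-→d5:-→d6:-→d7:-→d8:-→d9:-→d10:-→d11:-→d12:-→d13:-→d14:-→d15:-→d16:H1 -> H1
  add 21.0.0.0/8 -> H4 at depth 8
  - 21.187.0.0/16 clear@16

== LOOKUPS ==
["H1","H0","H1"]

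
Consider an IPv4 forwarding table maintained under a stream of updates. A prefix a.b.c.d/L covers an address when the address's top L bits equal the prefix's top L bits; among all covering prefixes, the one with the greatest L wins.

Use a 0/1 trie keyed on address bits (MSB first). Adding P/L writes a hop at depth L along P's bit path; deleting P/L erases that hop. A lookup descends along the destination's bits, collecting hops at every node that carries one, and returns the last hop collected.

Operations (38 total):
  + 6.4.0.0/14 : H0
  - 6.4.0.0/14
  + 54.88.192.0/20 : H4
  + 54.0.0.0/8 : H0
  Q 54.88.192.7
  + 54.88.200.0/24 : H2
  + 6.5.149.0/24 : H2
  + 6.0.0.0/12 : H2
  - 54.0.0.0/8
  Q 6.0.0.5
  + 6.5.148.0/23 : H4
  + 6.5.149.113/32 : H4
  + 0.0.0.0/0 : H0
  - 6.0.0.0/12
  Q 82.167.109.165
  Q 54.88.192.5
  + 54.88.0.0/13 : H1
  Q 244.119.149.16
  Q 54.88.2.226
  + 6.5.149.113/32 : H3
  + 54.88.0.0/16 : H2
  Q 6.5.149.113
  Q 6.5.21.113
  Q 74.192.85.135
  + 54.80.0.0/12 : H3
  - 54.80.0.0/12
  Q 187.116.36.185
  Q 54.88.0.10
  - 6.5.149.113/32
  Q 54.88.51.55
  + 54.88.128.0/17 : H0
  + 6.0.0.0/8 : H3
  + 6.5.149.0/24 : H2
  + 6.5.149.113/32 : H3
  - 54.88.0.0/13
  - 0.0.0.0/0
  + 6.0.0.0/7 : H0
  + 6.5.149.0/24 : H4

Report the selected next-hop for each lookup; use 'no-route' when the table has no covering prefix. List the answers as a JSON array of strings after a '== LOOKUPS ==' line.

Trace:
  add 6.4.0.0/14 -> H0 at depth 14
  del 6.4.0.0/14 (clear depth 14)
  add 54.88.192.0/20 -> H4 at depth 20
  add 54.0.0.0/8 -> H0 at depth 8
  lookup 54.88.192.7: bits 00110110010110001100 walk d0:-→d1:-→d2:-→d3:-→d4:-→d5:-→d6:-→d7:-→d8:H0→d9:-→d10:-→d11:-→d12:-→d13:-→d14:-→d15:-→d16:-→d17:-→d18:-→d19:-→d20:H4 -> H4
  add 54.88.200.0/24 -> H2 at depth 24
  add 6.5.149.0/24 -> H2 at depth 24
  add 6.0.0.0/12 -> H2 at depth 12
  del 54.0.0.0/8 (clear depth 8)
  lookup 6.0.0.5: bits 0000011000000 walk d0:-→d1:-→d2:-→d3:-→d4:-→d5:-→d6:-→d7:-→d8:-→d9:-→d10:-→d11:-→d12:H2→d13:- -> H2
  add 6.5.148.0/23 -> H4 at depth 23
  add 6.5.149.113/32 -> H4 at depth 32
  add 0.0.0.0/0 -> H0 at depth 0
  del 6.0.0.0/12 (clear depth 12)
  lookup 82.167.109.165: bits 0 walk d0:H0→d1:- -> H0
  lookup 54.88.192.5: bits 00110110010110001100 walk d0:H0→d1:-→d2:-→d3:-→d4:-→d5:-→d6:-→d7:-→d8:-→d9:-→d10:-→d11:-→d12:-→d13:-→d14:-→d15:-→d16:-→d17:-→d18:-→d19:-→d20:H4 -> H4
  add 54.88.0.0/13 -> H1 at depth 13
  lookup 244.119.149.16: bits ε walk d0:H0 -> H0
  lookup 54.88.2.226: bits 0011011001011000 walk d0:H0→d1:-→d2:-→d3:-→d4:-→d5:-→d6:-→d7:-→d8:-→d9:-→d10:-→d11:-→d12:-→d13:H1→d14:-→d15:-→d16:- -> H1
  add 6.5.149.113/32 -> H3 at depth 32
  add 54.88.0.0/16 -> H2 at depth 16
  lookup 6.5.149.113: bits 00000110000001011001010101110001 walk d0:H0→d1:-→d2:-→d3:-→d4:-→d5:-→d6:-→d7:-→d8:-→d9:-→d10:-→d11:-→d12:-→d13:-→d14:-→d15:-→d16:-→d17:-→d18:-→d19:-→d20:-→d21:-→d22:-→d23:H4→d24:H2→d25:-→d26:-→d27:-→d28:-→d29:-→d30:-→d31:-→d32:H3 -> H3
  lookup 6.5.21.113: bits 0000011000000101 walk d0:H0→d1:-→d2:-→d3:-→d4:-→d5:-→d6:-→d7:-→d8:-→d9:-→d10:-→d11:-→d12:-→d13:-→d14:-→d15:-→d16:- -> H0
  lookup 74.192.85.135: bits 0 walk d0:H0→d1:- -> H0
  add 54.80.0.0/12 -> H3 at depth 12
  del 54.80.0.0/12 (clear depth 12)
  lookup 187.116.36.185: bits ε walk d0:H0 -> H0
  lookup 54.88.0.10: bits 0011011001011000 walk d0:H0→d1:-→d2:-→d3:-→d4:-→d5:-→d6:-→d7:-→d8:-→d9:-→d10:-→d11:-→d12:-→d13:H1→d14:-→d15:-→d16:H2 -> H2
  del 6.5.149.113/32 (clear depth 32)
  lookup 54.88.51.55: bits 0011011001011000 walk d0:H0→d1:-→d2:-→d3:-→d4:-→d5:-→d6:-→d7:-→d8:-→d9:-→d10:-→d11:-→d12:-→d13:H1→d14:-→d15:-→d16:H2 -> H2
  add 54.88.128.0/17 -> H0 at depth 17
  add 6.0.0.0/8 -> H3 at depth 8
  add 6.5.149.0/24 -> H2 at depth 24
  add 6.5.149.113/32 -> H3 at depth 32
  del 54.88.0.0/13 (clear depth 13)
  del 0.0.0.0/0 (clear depth 0)
  add 6.0.0.0/7 -> H0 at depth 7
  add 6.5.149.0/24 -> H4 at depth 24

== LOOKUPS ==
["H4","H2","H0","H4","H0","H1","H3","H0","H0","H0","H2","H2"]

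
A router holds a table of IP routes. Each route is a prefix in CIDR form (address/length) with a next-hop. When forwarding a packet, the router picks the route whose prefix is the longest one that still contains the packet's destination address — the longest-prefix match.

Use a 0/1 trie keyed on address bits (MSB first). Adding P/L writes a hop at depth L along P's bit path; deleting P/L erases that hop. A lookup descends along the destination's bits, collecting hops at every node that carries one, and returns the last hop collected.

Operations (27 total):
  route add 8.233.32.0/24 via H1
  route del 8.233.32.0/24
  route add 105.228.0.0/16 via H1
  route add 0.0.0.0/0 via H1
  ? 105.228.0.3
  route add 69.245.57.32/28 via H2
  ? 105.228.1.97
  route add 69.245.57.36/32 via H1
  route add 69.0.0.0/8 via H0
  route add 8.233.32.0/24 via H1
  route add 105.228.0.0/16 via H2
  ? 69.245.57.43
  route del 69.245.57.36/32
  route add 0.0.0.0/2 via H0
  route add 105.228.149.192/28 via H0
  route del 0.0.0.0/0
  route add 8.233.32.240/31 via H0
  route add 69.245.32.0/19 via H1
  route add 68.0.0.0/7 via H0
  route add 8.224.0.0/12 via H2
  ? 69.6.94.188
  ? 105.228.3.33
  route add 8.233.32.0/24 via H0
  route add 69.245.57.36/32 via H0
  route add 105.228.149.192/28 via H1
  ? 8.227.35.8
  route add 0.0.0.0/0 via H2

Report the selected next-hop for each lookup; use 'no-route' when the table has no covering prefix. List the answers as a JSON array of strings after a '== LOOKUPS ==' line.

Trace:
  + 8.233.32.0/24 (H1) depth=24
  del 8.233.32.0/24 (clear depth 24)
  + 105.228.0.0/16 (H1) depth=16
  + 0.0.0.0/0 (H1) depth=0
  Q 105.228.0.3: descend 0110100111100100 ; hops seen [H1,H1] ; pick H1
  + 69.245.57.32/28 (H2) depth=28
  Q 105.228.1.97: descend 0110100111100100 ; hops seen [H1,H1] ; pick H1
  + 69.245.57.36/32 (H1) depth=32
  + 69.0.0.0/8 (H0) depth=8
  + 8.233.32.0/24 (H1) depth=24
  + 105.228.0.0/16 (H2) depth=16
  Q 69.245.57.43: descend 0100010111110101001110010010 ; hops seen [H1,H0,H2] ; pick H2
  del 69.245.57.36/32 (clear depth 32)
  + 0.0.0.0/2 (H0) depth=2
  + 105.228.149.192/28 (H0) depth=28
  del 0.0.0.0/0 (clear depth 0)
  + 8.233.32.240/31 (H0) depth=31
  + 69.245.32.0/19 (H1) depth=19
  + 68.0.0.0/7 (H0) depth=7
  + 8.224.0.0/12 (H2) depth=12
  Q 69.6.94.188: descend 01000101 ; hops seen [H0,H0] ; pick H0
  Q 105.228.3.33: descend 0110100111100100 ; hops seen [H2] ; pick H2
  + 8.233.32.0/24 (H0) depth=24
  + 69.245.57.36/32 (H0) depth=32
  + 105.228.149.192/28 (H1) depth=28
  Q 8.227.35.8: descend 000010001110 ; hops seen [H0,H2] ; pick H2
  + 0.0.0.0/0 (H2) depth=0

== LOOKUPS ==
["H1","H1","H2","H0","H2","H2"]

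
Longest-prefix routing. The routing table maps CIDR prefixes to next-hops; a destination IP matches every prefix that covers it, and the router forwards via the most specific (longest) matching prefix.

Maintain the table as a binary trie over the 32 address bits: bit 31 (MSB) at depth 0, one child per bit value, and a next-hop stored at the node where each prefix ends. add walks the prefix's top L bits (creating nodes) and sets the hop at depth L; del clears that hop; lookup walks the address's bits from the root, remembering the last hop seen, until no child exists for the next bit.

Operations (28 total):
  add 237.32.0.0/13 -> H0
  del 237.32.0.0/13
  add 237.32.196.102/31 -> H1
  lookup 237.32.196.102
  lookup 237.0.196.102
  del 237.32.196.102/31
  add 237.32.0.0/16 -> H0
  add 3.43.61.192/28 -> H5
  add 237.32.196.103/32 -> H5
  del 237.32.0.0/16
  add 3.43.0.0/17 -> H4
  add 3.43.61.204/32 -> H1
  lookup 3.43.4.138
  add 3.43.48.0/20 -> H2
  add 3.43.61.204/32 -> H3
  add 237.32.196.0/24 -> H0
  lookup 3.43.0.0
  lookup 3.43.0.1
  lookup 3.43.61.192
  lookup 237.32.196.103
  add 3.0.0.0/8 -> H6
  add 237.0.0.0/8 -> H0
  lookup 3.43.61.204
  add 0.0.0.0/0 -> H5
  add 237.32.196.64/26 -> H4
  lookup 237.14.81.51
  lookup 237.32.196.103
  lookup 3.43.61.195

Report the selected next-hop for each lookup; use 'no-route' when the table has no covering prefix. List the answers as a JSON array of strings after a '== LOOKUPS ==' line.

Process each operation:
  add 237.32.0.0/13 -> H0 at depth 13
  del 237.32.0.0/13 (clear depth 13)
  add 237.32.196.102/31 -> H1 at depth 31
  lookup 237.32.196.102: bits 1110110100100000110001000110011 walk d0:-→d1:-→d2:-→d3:-→d4:-→d5:-→d6:-→d7:-→d8:-→d9:-→d10:-→d11:-→d12:-→d13:-→d14:-→d15:-→d16:-→d17:-→d18:-→d19:-→d20:-→d21:-→d22:-→d23:-→d24:-→d25:-→d26:-→d27:-→d28:-→d29:-→d30:-→d31:H1 -> H1
  lookup 237.0.196.102: bits 1110110100 walk d0:-→d1:-→d2:-→d3:-→d4:-→d5:-→d6:-→d7:-→d8:-→d9:-→d10:- -> no-route
  del 237.32.196.102/31 (clear depth 31)
  add 237.32.0.0/16 -> H0 at depth 16
  add 3.43.61.192/28 -> H5 at depth 28
  add 237.32.196.103/32 -> H5 at depth 32
  del 237.32.0.0/16 (clear depth 16)
  add 3.43.0.0/17 -> H4 at depth 17
  add 3.43.61.204/32 -> H1 at depth 32
  lookup 3.43.4.138: bits 000000110010101100 walk d0:-→d1:-→d2:-→d3:-→d4:-→d5:-→d6:-→d7:-→d8:-→d9:-→d10:-→d11:-→d12:-→d13:-→d14:-→d15:-→d16:-→d17:H4→d18:- -> H4
  add 3.43.48.0/20 -> H2 at depth 20
  add 3.43.61.204/32 -> H3 at depth 32
  add 237.32.196.0/24 -> H0 at depth 24
  lookup 3.43.0.0: bits 000000110010101100 walk d0:-→d1:-→d2:-→d3:-→d4:-→d5:-→d6:-→d7:-→d8:-→d9:-→d10:-→d11:-→d12:-→d13:-→d14:-→d15:-→d16:-→d17:H4→d18:- -> H4
  lookup 3.43.0.1: bits 000000110010101100 walk d0:-→d1:-→d2:-→d3:-→d4:-→d5:-→d6:-→d7:-→d8:-→d9:-→d10:-→d11:-→d12:-→d13:-→d14:-→d15:-→d16:-→d17:H4→d18:- -> H4
  lookup 3.43.61.192: bits 0000001100101011001111011100 walk d0:-→d1:-→d2:-→d3:-→d4:-→d5:-→d6:-→d7:-→d8:-→d9:-→d10:-→d11:-→d12:-→d13:-→d14:-→d15:-→d16:-→d17:H4→d18:-→d19:-→d20:H2→d21:-→d22:-→d23:-→d24:-→d25:-→d26:-→d27:-→d28:H5 -> H5
  lookup 237.32.196.103: bits 11101101001000001100010001100111 walk d0:-→d1:-→d2:-→d3:-→d4:-→d5:-→d6:-→d7:-→d8:-→d9:-→d10:-→d11:-→d12:-→d13:-→d14:-→d15:-→d16:-→d17:-→d18:-→d19:-→d20:-→d21:-→d22:-→d23:-→d24:H0→d25:-→d26:-→d27:-→d28:-→d29:-→d30:-→d31:-→d32:H5 -> H5
  add 3.0.0.0/8 -> H6 at depth 8
  add 237.0.0.0/8 -> H0 at depth 8
  lookup 3.43.61.204: bits 00000011001010110011110111001100 walk d0:-→d1:-→d2:-→d3:-→d4:-→d5:-→d6:-→d7:-→d8:H6→d9:-→d10:-→d11:-→d12:-→d13:-→d14:-→d15:-→d16:-→d17:H4→d18:-→d19:-→d20:H2→d21:-→d22:-→d23:-→d24:-→d25:-→d26:-→d27:-→d28:H5→d29:-→d30:-→d31:-→d32:H3 -> H3
  add 0.0.0.0/0 -> H5 at depth 0
  add 237.32.196.64/26 -> H4 at depth 26
  lookup 237.14.81.51: bits 1110110100 walk d0:H5→d1:-→d2:-→d3:-→d4:-→d5:-→d6:-→d7:-→d8:H0→d9:-→d10:- -> H0
  lookup 237.32.196.103: bits 11101101001000001100010001100111 walk d0:H5→d1:-→d2:-→d3:-→d4:-→d5:-→d6:-→d7:-→d8:H0→d9:-→d10:-→d11:-→d12:-→d13:-→d14:-→d15:-→d16:-→d17:-→d18:-→d19:-→d20:-→d21:-→d22:-→d23:-→d24:H0→d25:-→d26:H4→d27:-→d28:-→d29:-→d30:-→d31:-→d32:H5 -> H5
  lookup 3.43.61.195: bits 0000001100101011001111011100 walk d0:H5→d1:-→d2:-→d3:-→d4:-→d5:-→d6:-→d7:-→d8:H6→d9:-→d10:-→d11:-→d12:-→d13:-→d14:-→d15:-→d16:-→d17:H4→d18:-→d19:-→d20:H2→d21:-→d22:-→d23:-→d24:-→d25:-→d26:-→d27:-→d28:H5 -> H5

== LOOKUPS ==
["H1","no-route","H4","H4","H4","H5","H5","H3","H0","H5","H5"]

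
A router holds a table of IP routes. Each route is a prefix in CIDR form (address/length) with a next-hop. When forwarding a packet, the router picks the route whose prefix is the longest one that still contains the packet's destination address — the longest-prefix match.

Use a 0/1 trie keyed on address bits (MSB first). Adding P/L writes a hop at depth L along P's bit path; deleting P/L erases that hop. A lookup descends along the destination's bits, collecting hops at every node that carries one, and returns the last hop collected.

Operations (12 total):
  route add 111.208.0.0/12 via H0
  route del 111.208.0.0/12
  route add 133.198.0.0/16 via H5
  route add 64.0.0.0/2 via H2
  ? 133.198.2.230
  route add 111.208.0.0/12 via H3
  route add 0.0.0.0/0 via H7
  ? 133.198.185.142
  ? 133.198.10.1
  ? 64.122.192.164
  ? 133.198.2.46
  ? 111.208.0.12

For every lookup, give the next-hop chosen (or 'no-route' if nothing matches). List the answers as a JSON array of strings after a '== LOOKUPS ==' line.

Process each operation:
  add 111.208.0.0/12 -> H0 at depth 12
  - 111.208.0.0/12 clear@12
  add 133.198.0.0/16 -> H5 at depth 16
  add 64.0.0.0/2 -> H2 at depth 2
  Q 133.198.2.230: descend 1000010111000110 ; hops seen [H5] ; pick H5
  add 111.208.0.0/12 -> H3 at depth 12
  add 0.0.0.0/0 -> H7 at depth 0
  Q 133.198.185.142: descend 1000010111000110 ; hops seen [H7,H5] ; pick H5
  Q 133.198.10.1: descend 1000010111000110 ; hops seen [H7,H5] ; pick H5
  Q 64.122.192.164: descend 01 ; hops seen [H7,H2] ; pick H2
  Q 133.198.2.46: descend 1000010111000110 ; hops seen [H7,H5] ; pick H5
  Q 111.208.0.12: descend 011011111101 ; hops seen [H7,H2,H3] ; pick H3

== LOOKUPS ==
["H5","H5","H5","H2","H5","H3"]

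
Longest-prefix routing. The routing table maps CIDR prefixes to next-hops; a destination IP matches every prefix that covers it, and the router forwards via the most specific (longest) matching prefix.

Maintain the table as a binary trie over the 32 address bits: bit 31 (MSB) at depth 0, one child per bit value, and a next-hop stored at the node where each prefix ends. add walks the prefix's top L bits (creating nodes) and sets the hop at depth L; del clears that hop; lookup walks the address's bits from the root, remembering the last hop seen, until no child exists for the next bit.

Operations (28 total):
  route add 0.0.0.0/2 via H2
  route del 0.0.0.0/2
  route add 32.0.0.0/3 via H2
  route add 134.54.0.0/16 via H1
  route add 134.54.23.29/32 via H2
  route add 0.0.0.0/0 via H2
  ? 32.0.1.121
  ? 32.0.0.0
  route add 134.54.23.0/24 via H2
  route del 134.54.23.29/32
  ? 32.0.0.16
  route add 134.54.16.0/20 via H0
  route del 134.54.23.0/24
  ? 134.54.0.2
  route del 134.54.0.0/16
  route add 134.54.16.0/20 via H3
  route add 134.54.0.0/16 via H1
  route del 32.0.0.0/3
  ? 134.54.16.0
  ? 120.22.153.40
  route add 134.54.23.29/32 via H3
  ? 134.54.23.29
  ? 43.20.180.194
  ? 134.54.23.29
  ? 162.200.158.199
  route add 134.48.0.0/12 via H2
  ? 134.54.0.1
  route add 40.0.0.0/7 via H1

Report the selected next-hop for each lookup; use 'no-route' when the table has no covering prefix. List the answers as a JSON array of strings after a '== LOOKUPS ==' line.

Process each operation:
  add 0.0.0.0/2 -> H2 at depth 2
  del 0.0.0.0/2 (clear depth 2)
  add 32.0.0.0/3 -> H2 at depth 3
  add 134.54.0.0/16 -> H1 at depth 16
  add 134.54.23.29/32 -> H2 at depth 32
  add 0.0.0.0/0 -> H2 at depth 0
  ? 32.0.1.121  path d0:H2→d1:-→d2:-→d3:H2  best=H2
  ? 32.0.0.0  path d0:H2→d1:-→d2:-→d3:H2  best=H2
  add 134.54.23.0/24 -> H2 at depth 24
  del 134.54.23.29/32 (clear depth 32)
  ? 32.0.0.16  path d0:H2→d1:-→d2:-→d3:H2  best=H2
  add 134.54.16.0/20 -> H0 at depth 20
  del 134.54.23.0/24 (clear depth 24)
  ? 134.54.0.2  path d0:H2→d1:-→d2:-→d3:-→d4:-→d5:-→d6:-→d7:-→d8:-→d9:-→d10:-→d11:-→d12:-→d13:-→d14:-→d15:-→d16:H1→d17:-→d18:-→d19:-  best=H1
  del 134.54.0.0/16 (clear depth 16)
  add 134.54.16.0/20 -> H3 at depth 20
  add 134.54.0.0/16 -> H1 at depth 16
  del 32.0.0.0/3 (clear depth 3)
  ? 134.54.16.0  path d0:H2→d1:-→d2:-→d3:-→d4:-→d5:-→d6:-→d7:-→d8:-→d9:-→d10:-→d11:-→d12:-→d13:-→d14:-→d15:-→d16:H1→d17:-→d18:-→d19:-→d20:H3→d21:-  best=H3
  ? 120.22.153.40  path d0:H2→d1:-  best=H2
  add 134.54.23.29/32 -> H3 at depth 32
  ? 134.54.23.29  path d0:H2→d1:-→d2:-→d3:-→d4:-→d5:-→d6:-→d7:-→d8:-→d9:-→d10:-→d11:-→d12:-→d13:-→d14:-→d15:-→d16:H1→d17:-→d18:-→d19:-→d20:H3→d21:-→d22:-→d23:-→d24:-→d25:-→d26:-→d27:-→d28:-→d29:-→d30:-→d31:-→d32:H3  best=H3
  ? 43.20.180.194  path d0:H2→d1:-→d2:-→d3:-  best=H2
  ? 134.54.23.29  path d0:H2→d1:-→d2:-→d3:-→d4:-→d5:-→d6:-→d7:-→d8:-→d9:-→d10:-→d11:-→d12:-→d13:-→d14:-→d15:-→d16:H1→d17:-→d18:-→d19:-→d20:H3→d21:-→d22:-→d23:-→d24:-→d25:-→d26:-→d27:-→d28:-→d29:-→d30:-→d31:-→d32:H3  best=H3
  ? 162.200.158.199  path d0:H2→d1:-→d2:-  best=H2
  add 134.48.0.0/12 -> H2 at depth 12
  ? 134.54.0.1  path d0:H2→d1:-→d2:-→d3:-→d4:-→d5:-→d6:-→d7:-→d8:-→d9:-→d10:-→d11:-→d12:H2→d13:-→d14:-→d15:-→d16:H1→d17:-→d18:-→d19:-  best=H1
  add 40.0.0.0/7 -> H1 at depth 7

== LOOKUPS ==
["H2","H2","H2","H1","H3","H2","H3","H2","H3","H2","H1"]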